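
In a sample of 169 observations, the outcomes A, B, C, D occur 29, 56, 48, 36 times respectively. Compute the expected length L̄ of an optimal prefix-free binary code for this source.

Probabilities are the counts divided by 169.
Repeatedly combine the two least-probable nodes; the expected code length is the sum of the merged weights.
merge 29/169 + 36/169 → 5/13
merge 48/169 + 56/169 → 8/13
merge 5/13 + 8/13 → 1
L = 5/13 + 8/13 + 1 = 2 bits/symbol.

2 bits/symbol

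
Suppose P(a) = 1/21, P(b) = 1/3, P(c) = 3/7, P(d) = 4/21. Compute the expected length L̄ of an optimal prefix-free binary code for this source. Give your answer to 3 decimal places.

1.810 bits/symbol

Repeatedly combine the two least-probable nodes; the expected code length is the sum of the merged weights.
merge 1/21 + 4/21 → 5/21
merge 5/21 + 1/3 → 4/7
merge 3/7 + 4/7 → 1
L = 5/21 + 4/7 + 1 = 38/21 ≈ 1.810 bits/symbol.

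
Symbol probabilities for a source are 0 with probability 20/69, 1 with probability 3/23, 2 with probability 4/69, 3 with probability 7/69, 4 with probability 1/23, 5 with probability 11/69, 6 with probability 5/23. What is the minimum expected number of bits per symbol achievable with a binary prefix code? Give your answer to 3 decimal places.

Repeatedly combine the two least-probable nodes; the expected code length is the sum of the merged weights.
merge 1/23 + 4/69 → 7/69
merge 7/69 + 7/69 → 14/69
merge 3/23 + 11/69 → 20/69
merge 14/69 + 5/23 → 29/69
merge 20/69 + 20/69 → 40/69
merge 29/69 + 40/69 → 1
L = 7/69 + 14/69 + 20/69 + 29/69 + 40/69 + 1 = 179/69 ≈ 2.594 bits/symbol.

2.594 bits/symbol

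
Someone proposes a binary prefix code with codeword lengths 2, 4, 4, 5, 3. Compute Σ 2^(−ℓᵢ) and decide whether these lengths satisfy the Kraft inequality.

0.53125; yes

With common denominator 2^5 = 32: Σ 2^(−ℓᵢ) = 8/32 + 2/32 + 2/32 + 1/32 + 4/32 = 17/32 = 0.53125.
Kraft's inequality requires Σ ≤ 1; here Σ = 0.53125 ≤ 1, so such a prefix code exists.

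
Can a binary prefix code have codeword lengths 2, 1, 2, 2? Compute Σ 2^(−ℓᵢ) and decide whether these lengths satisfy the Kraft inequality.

With common denominator 2^2 = 4: Σ 2^(−ℓᵢ) = 1/4 + 2/4 + 1/4 + 1/4 = 5/4 = 1.25.
Kraft's inequality requires Σ ≤ 1; here Σ = 1.25 > 1, so no such prefix code exists.

1.25; no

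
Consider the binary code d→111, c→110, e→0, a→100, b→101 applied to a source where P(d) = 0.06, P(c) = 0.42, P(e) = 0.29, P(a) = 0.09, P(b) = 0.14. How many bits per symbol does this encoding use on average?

2.42 bits/symbol

L̄ = Σ pᵢ·ℓᵢ = 0.06·3 + 0.42·3 + 0.29·1 + 0.09·3 + 0.14·3 = 2.42 bits/symbol.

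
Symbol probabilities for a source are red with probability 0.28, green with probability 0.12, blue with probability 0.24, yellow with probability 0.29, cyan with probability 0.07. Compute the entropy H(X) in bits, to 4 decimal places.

2.1619 bits

H = −Σ pᵢ log₂ pᵢ.
−0.28·log₂(0.28) = 0.5142
−0.12·log₂(0.12) = 0.3671
−0.24·log₂(0.24) = 0.4941
−0.29·log₂(0.29) = 0.5179
−0.07·log₂(0.07) = 0.2686
Sum ≈ 2.1619 → 2.1619 bits.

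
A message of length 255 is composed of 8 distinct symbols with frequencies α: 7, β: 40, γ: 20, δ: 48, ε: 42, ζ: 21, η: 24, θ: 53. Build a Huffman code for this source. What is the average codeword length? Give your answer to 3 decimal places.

2.886 bits/symbol

Probabilities are the counts divided by 255.
Repeatedly combine the two least-probable nodes; the expected code length is the sum of the merged weights.
merge 7/255 + 4/51 → 9/85
merge 7/85 + 8/85 → 3/17
merge 9/85 + 8/51 → 67/255
merge 14/85 + 3/17 → 29/85
merge 16/85 + 53/255 → 101/255
merge 67/255 + 29/85 → 154/255
merge 101/255 + 154/255 → 1
L = 9/85 + 3/17 + 67/255 + 29/85 + 101/255 + 154/255 + 1 = 736/255 ≈ 2.886 bits/symbol.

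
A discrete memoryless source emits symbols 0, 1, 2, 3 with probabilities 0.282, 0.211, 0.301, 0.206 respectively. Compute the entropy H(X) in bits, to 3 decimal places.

H = −Σ pᵢ log₂ pᵢ.
−0.282·log₂(0.282) = 0.5150
−0.211·log₂(0.211) = 0.4736
−0.301·log₂(0.301) = 0.5214
−0.206·log₂(0.206) = 0.4695
Sum ≈ 1.9795 → 1.980 bits.

1.980 bits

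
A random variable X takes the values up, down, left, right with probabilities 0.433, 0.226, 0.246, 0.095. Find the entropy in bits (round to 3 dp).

1.828 bits

H = −Σ pᵢ log₂ pᵢ.
−0.433·log₂(0.433) = 0.5229
−0.226·log₂(0.226) = 0.4849
−0.246·log₂(0.246) = 0.4977
−0.095·log₂(0.095) = 0.3226
Sum ≈ 1.8281 → 1.828 bits.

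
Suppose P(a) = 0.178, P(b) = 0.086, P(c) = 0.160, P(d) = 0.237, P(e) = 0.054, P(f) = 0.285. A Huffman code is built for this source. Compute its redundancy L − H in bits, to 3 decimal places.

Entropy H = −Σ p log₂ p ≈ 2.4064 bits.
Huffman merges: 27/500+43/500→7/50; 7/50+4/25→3/10; 89/500+237/1000→83/200; 57/200+3/10→117/200; 83/200+117/200→1. L = 61/25 ≈ 2.4400.
L − H = 2.4400 − 2.4064 = 0.034 bits.

0.034 bits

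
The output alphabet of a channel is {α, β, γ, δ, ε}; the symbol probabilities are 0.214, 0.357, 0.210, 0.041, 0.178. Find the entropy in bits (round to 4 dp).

H = −Σ pᵢ log₂ pᵢ.
−0.214·log₂(0.214) = 0.4760
−0.357·log₂(0.357) = 0.5305
−0.210·log₂(0.210) = 0.4728
−0.041·log₂(0.041) = 0.1889
−0.178·log₂(0.178) = 0.4432
Sum ≈ 2.1115 → 2.1115 bits.

2.1115 bits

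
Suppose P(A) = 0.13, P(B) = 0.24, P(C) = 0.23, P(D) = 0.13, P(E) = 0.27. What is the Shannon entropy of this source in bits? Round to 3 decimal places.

H = −Σ pᵢ log₂ pᵢ.
−0.13·log₂(0.13) = 0.3826
−0.24·log₂(0.24) = 0.4941
−0.23·log₂(0.23) = 0.4877
−0.13·log₂(0.13) = 0.3826
−0.27·log₂(0.27) = 0.5100
Sum ≈ 2.2571 → 2.257 bits.

2.257 bits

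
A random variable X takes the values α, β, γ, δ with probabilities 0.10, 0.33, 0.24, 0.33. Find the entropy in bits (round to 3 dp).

1.882 bits

H = −Σ pᵢ log₂ pᵢ.
−0.10·log₂(0.10) = 0.3322
−0.33·log₂(0.33) = 0.5278
−0.24·log₂(0.24) = 0.4941
−0.33·log₂(0.33) = 0.5278
Sum ≈ 1.8820 → 1.882 bits.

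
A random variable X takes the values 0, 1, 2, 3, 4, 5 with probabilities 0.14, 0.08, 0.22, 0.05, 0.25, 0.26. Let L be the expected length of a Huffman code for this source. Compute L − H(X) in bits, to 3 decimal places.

0.009 bits

Entropy H = −Σ p log₂ p ≈ 2.3906 bits.
Huffman merges: 1/20+2/25→13/100; 13/100+7/50→27/100; 11/50+1/4→47/100; 13/50+27/100→53/100; 47/100+53/100→1. L = 12/5 ≈ 2.4000.
L − H = 2.4000 − 2.3906 = 0.009 bits.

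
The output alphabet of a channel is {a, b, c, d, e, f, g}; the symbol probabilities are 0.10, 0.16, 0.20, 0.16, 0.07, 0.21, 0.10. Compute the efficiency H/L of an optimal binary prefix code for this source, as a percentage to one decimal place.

98.4%

Entropy H = −Σ p log₂ p ≈ 2.7162 bits.
Huffman merges: 7/100+1/10→17/100; 1/10+4/25→13/50; 4/25+17/100→33/100; 1/5+21/100→41/100; 13/50+33/100→59/100; 41/100+59/100→1. L = 69/25 ≈ 2.7600.
Efficiency = H/L = 2.7162/2.7600 = 98.4%.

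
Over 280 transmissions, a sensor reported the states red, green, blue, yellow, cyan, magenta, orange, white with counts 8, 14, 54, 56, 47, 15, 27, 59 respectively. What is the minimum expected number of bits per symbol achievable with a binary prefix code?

Probabilities are the counts divided by 280.
Repeatedly combine the two least-probable nodes; the expected code length is the sum of the merged weights.
merge 1/35 + 1/20 → 11/140
merge 3/56 + 11/140 → 37/280
merge 27/280 + 37/280 → 8/35
merge 47/280 + 27/140 → 101/280
merge 1/5 + 59/280 → 23/56
merge 8/35 + 101/280 → 33/56
merge 23/56 + 33/56 → 1
L = 11/140 + 37/280 + 8/35 + 101/280 + 23/56 + 33/56 + 1 = 14/5 = 2.8 bits/symbol.

2.8 bits/symbol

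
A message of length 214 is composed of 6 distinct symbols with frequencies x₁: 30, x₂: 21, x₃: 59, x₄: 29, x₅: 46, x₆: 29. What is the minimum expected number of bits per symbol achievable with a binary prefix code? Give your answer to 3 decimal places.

Probabilities are the counts divided by 214.
Repeatedly combine the two least-probable nodes; the expected code length is the sum of the merged weights.
merge 21/214 + 29/214 → 25/107
merge 29/214 + 15/107 → 59/214
merge 23/107 + 25/107 → 48/107
merge 59/214 + 59/214 → 59/107
merge 48/107 + 59/107 → 1
L = 25/107 + 59/214 + 48/107 + 59/107 + 1 = 537/214 ≈ 2.509 bits/symbol.

2.509 bits/symbol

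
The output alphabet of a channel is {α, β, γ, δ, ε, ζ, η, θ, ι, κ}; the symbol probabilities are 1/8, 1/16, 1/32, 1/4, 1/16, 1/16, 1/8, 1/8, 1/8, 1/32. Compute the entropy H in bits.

3.0625 bits

Each probability is a power of 1/2, so log₂(1/p) is an integer.
H = Σ p·log₂(1/p) = 1/8·3 + 1/16·4 + 1/32·5 + 1/4·2 + 1/16·4 + 1/16·4 + 1/8·3 + 1/8·3 + 1/8·3 + 1/32·5 = 3.0625 bits.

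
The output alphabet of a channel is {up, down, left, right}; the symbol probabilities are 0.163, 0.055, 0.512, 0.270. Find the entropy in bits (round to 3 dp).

H = −Σ pᵢ log₂ pᵢ.
−0.163·log₂(0.163) = 0.4266
−0.055·log₂(0.055) = 0.2301
−0.512·log₂(0.512) = 0.4945
−0.270·log₂(0.270) = 0.5100
Sum ≈ 1.6612 → 1.661 bits.

1.661 bits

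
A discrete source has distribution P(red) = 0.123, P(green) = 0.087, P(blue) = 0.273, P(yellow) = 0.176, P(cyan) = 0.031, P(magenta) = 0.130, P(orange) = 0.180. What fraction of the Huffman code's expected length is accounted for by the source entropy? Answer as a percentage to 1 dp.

98.1%

Entropy H = −Σ p log₂ p ≈ 2.6141 bits.
Huffman merges: 31/1000+87/1000→59/500; 59/500+123/1000→241/1000; 13/100+22/125→153/500; 9/50+241/1000→421/1000; 273/1000+153/500→579/1000; 421/1000+579/1000→1. L = 533/200 ≈ 2.6650.
Efficiency = H/L = 2.6141/2.6650 = 98.1%.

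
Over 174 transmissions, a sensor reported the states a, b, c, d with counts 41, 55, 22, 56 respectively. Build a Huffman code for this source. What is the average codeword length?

Probabilities are the counts divided by 174.
Repeatedly combine the two least-probable nodes; the expected code length is the sum of the merged weights.
merge 11/87 + 41/174 → 21/58
merge 55/174 + 28/87 → 37/58
merge 21/58 + 37/58 → 1
L = 21/58 + 37/58 + 1 = 2 bits/symbol.

2 bits/symbol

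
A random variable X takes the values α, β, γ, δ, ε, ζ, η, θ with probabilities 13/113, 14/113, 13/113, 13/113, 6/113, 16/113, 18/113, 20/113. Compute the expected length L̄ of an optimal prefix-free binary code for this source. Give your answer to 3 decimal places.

Repeatedly combine the two least-probable nodes; the expected code length is the sum of the merged weights.
merge 6/113 + 13/113 → 19/113
merge 13/113 + 13/113 → 26/113
merge 14/113 + 16/113 → 30/113
merge 18/113 + 19/113 → 37/113
merge 20/113 + 26/113 → 46/113
merge 30/113 + 37/113 → 67/113
merge 46/113 + 67/113 → 1
L = 19/113 + 26/113 + 30/113 + 37/113 + 46/113 + 67/113 + 1 = 338/113 ≈ 2.991 bits/symbol.

2.991 bits/symbol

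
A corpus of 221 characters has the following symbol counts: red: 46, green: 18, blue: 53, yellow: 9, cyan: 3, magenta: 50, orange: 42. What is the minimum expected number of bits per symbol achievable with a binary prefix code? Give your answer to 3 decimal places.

Probabilities are the counts divided by 221.
Repeatedly combine the two least-probable nodes; the expected code length is the sum of the merged weights.
merge 3/221 + 9/221 → 12/221
merge 12/221 + 18/221 → 30/221
merge 30/221 + 42/221 → 72/221
merge 46/221 + 50/221 → 96/221
merge 53/221 + 72/221 → 125/221
merge 96/221 + 125/221 → 1
L = 12/221 + 30/221 + 72/221 + 96/221 + 125/221 + 1 = 556/221 ≈ 2.516 bits/symbol.

2.516 bits/symbol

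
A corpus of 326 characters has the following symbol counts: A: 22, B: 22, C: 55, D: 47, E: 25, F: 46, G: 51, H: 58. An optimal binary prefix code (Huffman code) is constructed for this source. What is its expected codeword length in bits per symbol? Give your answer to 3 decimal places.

Probabilities are the counts divided by 326.
Repeatedly combine the two least-probable nodes; the expected code length is the sum of the merged weights.
merge 11/163 + 11/163 → 22/163
merge 25/326 + 22/163 → 69/326
merge 23/163 + 47/326 → 93/326
merge 51/326 + 55/326 → 53/163
merge 29/163 + 69/326 → 127/326
merge 93/326 + 53/163 → 199/326
merge 127/326 + 199/326 → 1
L = 22/163 + 69/326 + 93/326 + 53/163 + 127/326 + 199/326 + 1 = 482/163 ≈ 2.957 bits/symbol.

2.957 bits/symbol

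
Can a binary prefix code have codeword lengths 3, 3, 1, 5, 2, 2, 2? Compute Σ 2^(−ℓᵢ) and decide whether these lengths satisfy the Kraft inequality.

1.53125; no

With common denominator 2^5 = 32: Σ 2^(−ℓᵢ) = 4/32 + 4/32 + 16/32 + 1/32 + 8/32 + 8/32 + 8/32 = 49/32 = 1.53125.
Kraft's inequality requires Σ ≤ 1; here Σ = 1.53125 > 1, so no such prefix code exists.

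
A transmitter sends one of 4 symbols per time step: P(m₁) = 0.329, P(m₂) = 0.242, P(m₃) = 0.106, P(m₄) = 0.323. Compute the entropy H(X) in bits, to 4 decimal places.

1.8928 bits

H = −Σ pᵢ log₂ pᵢ.
−0.329·log₂(0.329) = 0.5277
−0.242·log₂(0.242) = 0.4954
−0.106·log₂(0.106) = 0.3432
−0.323·log₂(0.323) = 0.5266
Sum ≈ 1.8928 → 1.8928 bits.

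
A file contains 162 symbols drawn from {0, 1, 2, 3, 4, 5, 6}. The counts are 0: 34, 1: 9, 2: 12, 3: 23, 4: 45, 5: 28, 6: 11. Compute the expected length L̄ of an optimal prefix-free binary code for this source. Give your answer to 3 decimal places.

Probabilities are the counts divided by 162.
Repeatedly combine the two least-probable nodes; the expected code length is the sum of the merged weights.
merge 1/18 + 11/162 → 10/81
merge 2/27 + 10/81 → 16/81
merge 23/162 + 14/81 → 17/54
merge 16/81 + 17/81 → 11/27
merge 5/18 + 17/54 → 16/27
merge 11/27 + 16/27 → 1
L = 10/81 + 16/81 + 17/54 + 11/27 + 16/27 + 1 = 427/162 ≈ 2.636 bits/symbol.

2.636 bits/symbol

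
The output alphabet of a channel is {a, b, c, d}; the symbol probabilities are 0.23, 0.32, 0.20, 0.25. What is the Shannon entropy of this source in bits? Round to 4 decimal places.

H = −Σ pᵢ log₂ pᵢ.
−0.23·log₂(0.23) = 0.4877
−0.32·log₂(0.32) = 0.5260
−0.20·log₂(0.20) = 0.4644
−0.25·log₂(0.25) = 0.5000
Sum ≈ 1.9781 → 1.9781 bits.

1.9781 bits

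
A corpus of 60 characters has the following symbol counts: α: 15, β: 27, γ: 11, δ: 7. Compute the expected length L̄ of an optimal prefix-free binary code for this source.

1.85 bits/symbol

Probabilities are the counts divided by 60.
Repeatedly combine the two least-probable nodes; the expected code length is the sum of the merged weights.
merge 7/60 + 11/60 → 3/10
merge 1/4 + 3/10 → 11/20
merge 9/20 + 11/20 → 1
L = 3/10 + 11/20 + 1 = 37/20 = 1.85 bits/symbol.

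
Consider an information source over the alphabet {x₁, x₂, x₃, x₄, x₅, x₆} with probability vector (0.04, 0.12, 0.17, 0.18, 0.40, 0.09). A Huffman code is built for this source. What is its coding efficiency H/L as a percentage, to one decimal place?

97.6%

Entropy H = −Σ p log₂ p ≈ 2.2741 bits.
Huffman merges: 1/25+9/100→13/100; 3/25+13/100→1/4; 17/100+9/50→7/20; 1/4+7/20→3/5; 2/5+3/5→1. L = 233/100 ≈ 2.3300.
Efficiency = H/L = 2.2741/2.3300 = 97.6%.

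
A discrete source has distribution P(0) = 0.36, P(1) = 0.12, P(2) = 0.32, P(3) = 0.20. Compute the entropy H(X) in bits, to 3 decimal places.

H = −Σ pᵢ log₂ pᵢ.
−0.36·log₂(0.36) = 0.5306
−0.12·log₂(0.12) = 0.3671
−0.32·log₂(0.32) = 0.5260
−0.20·log₂(0.20) = 0.4644
Sum ≈ 1.8881 → 1.888 bits.

1.888 bits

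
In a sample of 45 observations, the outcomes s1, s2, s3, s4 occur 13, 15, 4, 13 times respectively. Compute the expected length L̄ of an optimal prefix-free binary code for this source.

2 bits/symbol

Probabilities are the counts divided by 45.
Repeatedly combine the two least-probable nodes; the expected code length is the sum of the merged weights.
merge 4/45 + 13/45 → 17/45
merge 13/45 + 1/3 → 28/45
merge 17/45 + 28/45 → 1
L = 17/45 + 28/45 + 1 = 2 bits/symbol.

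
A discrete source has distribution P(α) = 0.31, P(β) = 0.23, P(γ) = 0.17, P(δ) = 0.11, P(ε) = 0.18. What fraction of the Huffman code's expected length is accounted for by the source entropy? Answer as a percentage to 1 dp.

Entropy H = −Σ p log₂ p ≈ 2.2416 bits.
Huffman merges: 11/100+17/100→7/25; 9/50+23/100→41/100; 7/25+31/100→59/100; 41/100+59/100→1. L = 57/25 ≈ 2.2800.
Efficiency = H/L = 2.2416/2.2800 = 98.3%.

98.3%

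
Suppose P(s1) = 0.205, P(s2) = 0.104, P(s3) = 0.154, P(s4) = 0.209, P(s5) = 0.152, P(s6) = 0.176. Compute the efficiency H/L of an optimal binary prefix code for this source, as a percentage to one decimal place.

98.6%

Entropy H = −Σ p log₂ p ≈ 2.5502 bits.
Huffman merges: 13/125+19/125→32/125; 77/500+22/125→33/100; 41/200+209/1000→207/500; 32/125+33/100→293/500; 207/500+293/500→1. L = 1293/500 ≈ 2.5860.
Efficiency = H/L = 2.5502/2.5860 = 98.6%.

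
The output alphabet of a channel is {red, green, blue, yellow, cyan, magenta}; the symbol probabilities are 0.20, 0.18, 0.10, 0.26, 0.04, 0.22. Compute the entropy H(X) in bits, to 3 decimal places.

2.414 bits

H = −Σ pᵢ log₂ pᵢ.
−0.20·log₂(0.20) = 0.4644
−0.18·log₂(0.18) = 0.4453
−0.10·log₂(0.10) = 0.3322
−0.26·log₂(0.26) = 0.5053
−0.04·log₂(0.04) = 0.1858
−0.22·log₂(0.22) = 0.4806
Sum ≈ 2.4135 → 2.414 bits.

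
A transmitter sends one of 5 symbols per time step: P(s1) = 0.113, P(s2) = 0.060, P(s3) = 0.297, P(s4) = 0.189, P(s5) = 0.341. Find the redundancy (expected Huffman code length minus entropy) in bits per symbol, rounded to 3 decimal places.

Entropy H = −Σ p log₂ p ≈ 2.1027 bits.
Huffman merges: 3/50+113/1000→173/1000; 173/1000+189/1000→181/500; 297/1000+341/1000→319/500; 181/500+319/500→1. L = 2173/1000 ≈ 2.1730.
L − H = 2.1730 − 2.1027 = 0.070 bits.

0.070 bits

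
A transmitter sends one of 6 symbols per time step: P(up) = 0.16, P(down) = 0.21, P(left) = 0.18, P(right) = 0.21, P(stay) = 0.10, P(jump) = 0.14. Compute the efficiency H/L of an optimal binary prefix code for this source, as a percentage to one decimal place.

98.6%

Entropy H = −Σ p log₂ p ≈ 2.5433 bits.
Huffman merges: 1/10+7/50→6/25; 4/25+9/50→17/50; 21/100+21/100→21/50; 6/25+17/50→29/50; 21/50+29/50→1. L = 129/50 ≈ 2.5800.
Efficiency = H/L = 2.5433/2.5800 = 98.6%.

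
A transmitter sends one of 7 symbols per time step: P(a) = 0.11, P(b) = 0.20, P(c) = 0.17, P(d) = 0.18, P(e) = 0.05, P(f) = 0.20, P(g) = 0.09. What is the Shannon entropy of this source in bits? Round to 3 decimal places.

H = −Σ pᵢ log₂ pᵢ.
−0.11·log₂(0.11) = 0.3503
−0.20·log₂(0.20) = 0.4644
−0.17·log₂(0.17) = 0.4346
−0.18·log₂(0.18) = 0.4453
−0.05·log₂(0.05) = 0.2161
−0.20·log₂(0.20) = 0.4644
−0.09·log₂(0.09) = 0.3127
Sum ≈ 2.6877 → 2.688 bits.

2.688 bits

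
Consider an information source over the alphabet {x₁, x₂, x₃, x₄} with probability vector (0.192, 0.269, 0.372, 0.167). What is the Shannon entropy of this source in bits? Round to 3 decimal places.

1.929 bits

H = −Σ pᵢ log₂ pᵢ.
−0.192·log₂(0.192) = 0.4571
−0.269·log₂(0.269) = 0.5096
−0.372·log₂(0.372) = 0.5307
−0.167·log₂(0.167) = 0.4312
Sum ≈ 1.9286 → 1.929 bits.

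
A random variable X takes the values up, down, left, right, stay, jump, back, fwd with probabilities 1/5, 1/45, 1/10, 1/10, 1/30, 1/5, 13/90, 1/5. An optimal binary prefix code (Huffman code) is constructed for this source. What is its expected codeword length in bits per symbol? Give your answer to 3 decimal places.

2.811 bits/symbol

Repeatedly combine the two least-probable nodes; the expected code length is the sum of the merged weights.
merge 1/45 + 1/30 → 1/18
merge 1/18 + 1/10 → 7/45
merge 1/10 + 13/90 → 11/45
merge 7/45 + 1/5 → 16/45
merge 1/5 + 1/5 → 2/5
merge 11/45 + 16/45 → 3/5
merge 2/5 + 3/5 → 1
L = 1/18 + 7/45 + 11/45 + 16/45 + 2/5 + 3/5 + 1 = 253/90 ≈ 2.811 bits/symbol.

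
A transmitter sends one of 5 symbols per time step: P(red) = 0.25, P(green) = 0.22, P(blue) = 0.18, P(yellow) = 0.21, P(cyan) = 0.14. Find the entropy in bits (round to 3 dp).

H = −Σ pᵢ log₂ pᵢ.
−0.25·log₂(0.25) = 0.5000
−0.22·log₂(0.22) = 0.4806
−0.18·log₂(0.18) = 0.4453
−0.21·log₂(0.21) = 0.4728
−0.14·log₂(0.14) = 0.3971
Sum ≈ 2.2958 → 2.296 bits.

2.296 bits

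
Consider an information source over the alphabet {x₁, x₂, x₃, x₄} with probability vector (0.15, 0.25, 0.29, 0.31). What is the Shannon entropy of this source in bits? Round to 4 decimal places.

1.9522 bits

H = −Σ pᵢ log₂ pᵢ.
−0.15·log₂(0.15) = 0.4105
−0.25·log₂(0.25) = 0.5000
−0.29·log₂(0.29) = 0.5179
−0.31·log₂(0.31) = 0.5238
Sum ≈ 1.9522 → 1.9522 bits.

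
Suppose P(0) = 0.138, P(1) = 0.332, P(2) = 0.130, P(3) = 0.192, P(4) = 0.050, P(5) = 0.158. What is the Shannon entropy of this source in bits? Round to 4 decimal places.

H = −Σ pᵢ log₂ pᵢ.
−0.138·log₂(0.138) = 0.3943
−0.332·log₂(0.332) = 0.5281
−0.130·log₂(0.130) = 0.3826
−0.192·log₂(0.192) = 0.4571
−0.050·log₂(0.050) = 0.2161
−0.158·log₂(0.158) = 0.4206
Sum ≈ 2.3989 → 2.3989 bits.

2.3989 bits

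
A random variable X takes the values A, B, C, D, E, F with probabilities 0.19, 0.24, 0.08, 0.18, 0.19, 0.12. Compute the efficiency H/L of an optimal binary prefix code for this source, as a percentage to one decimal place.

Entropy H = −Σ p log₂ p ≈ 2.5085 bits.
Huffman merges: 2/25+3/25→1/5; 9/50+19/100→37/100; 19/100+1/5→39/100; 6/25+37/100→61/100; 39/100+61/100→1. L = 257/100 ≈ 2.5700.
Efficiency = H/L = 2.5085/2.5700 = 97.6%.

97.6%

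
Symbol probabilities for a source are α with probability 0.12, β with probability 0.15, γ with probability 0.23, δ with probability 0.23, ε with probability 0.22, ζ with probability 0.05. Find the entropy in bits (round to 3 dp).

H = −Σ pᵢ log₂ pᵢ.
−0.12·log₂(0.12) = 0.3671
−0.15·log₂(0.15) = 0.4105
−0.23·log₂(0.23) = 0.4877
−0.23·log₂(0.23) = 0.4877
−0.22·log₂(0.22) = 0.4806
−0.05·log₂(0.05) = 0.2161
Sum ≈ 2.4496 → 2.450 bits.

2.450 bits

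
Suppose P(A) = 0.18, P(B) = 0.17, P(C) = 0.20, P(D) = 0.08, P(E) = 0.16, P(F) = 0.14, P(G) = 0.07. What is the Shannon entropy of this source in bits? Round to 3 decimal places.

H = −Σ pᵢ log₂ pᵢ.
−0.18·log₂(0.18) = 0.4453
−0.17·log₂(0.17) = 0.4346
−0.20·log₂(0.20) = 0.4644
−0.08·log₂(0.08) = 0.2915
−0.16·log₂(0.16) = 0.4230
−0.14·log₂(0.14) = 0.3971
−0.07·log₂(0.07) = 0.2686
Sum ≈ 2.7245 → 2.724 bits.

2.724 bits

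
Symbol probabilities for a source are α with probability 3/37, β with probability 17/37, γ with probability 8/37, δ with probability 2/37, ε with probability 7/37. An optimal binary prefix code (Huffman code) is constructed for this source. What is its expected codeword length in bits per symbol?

Repeatedly combine the two least-probable nodes; the expected code length is the sum of the merged weights.
merge 2/37 + 3/37 → 5/37
merge 5/37 + 7/37 → 12/37
merge 8/37 + 12/37 → 20/37
merge 17/37 + 20/37 → 1
L = 5/37 + 12/37 + 20/37 + 1 = 2 bits/symbol.

2 bits/symbol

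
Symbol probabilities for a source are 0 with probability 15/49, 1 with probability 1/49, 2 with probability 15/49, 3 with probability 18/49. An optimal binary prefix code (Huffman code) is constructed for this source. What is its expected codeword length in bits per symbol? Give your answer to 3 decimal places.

1.959 bits/symbol

Repeatedly combine the two least-probable nodes; the expected code length is the sum of the merged weights.
merge 1/49 + 15/49 → 16/49
merge 15/49 + 16/49 → 31/49
merge 18/49 + 31/49 → 1
L = 16/49 + 31/49 + 1 = 96/49 ≈ 1.959 bits/symbol.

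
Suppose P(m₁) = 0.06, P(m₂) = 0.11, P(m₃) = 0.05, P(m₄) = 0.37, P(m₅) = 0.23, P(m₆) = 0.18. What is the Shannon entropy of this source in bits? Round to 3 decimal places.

2.274 bits

H = −Σ pᵢ log₂ pᵢ.
−0.06·log₂(0.06) = 0.2435
−0.11·log₂(0.11) = 0.3503
−0.05·log₂(0.05) = 0.2161
−0.37·log₂(0.37) = 0.5307
−0.23·log₂(0.23) = 0.4877
−0.18·log₂(0.18) = 0.4453
Sum ≈ 2.2736 → 2.274 bits.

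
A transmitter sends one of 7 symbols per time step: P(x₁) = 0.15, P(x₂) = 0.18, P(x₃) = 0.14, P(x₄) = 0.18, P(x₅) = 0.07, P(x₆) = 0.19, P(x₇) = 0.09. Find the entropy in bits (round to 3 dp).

2.735 bits

H = −Σ pᵢ log₂ pᵢ.
−0.15·log₂(0.15) = 0.4105
−0.18·log₂(0.18) = 0.4453
−0.14·log₂(0.14) = 0.3971
−0.18·log₂(0.18) = 0.4453
−0.07·log₂(0.07) = 0.2686
−0.19·log₂(0.19) = 0.4552
−0.09·log₂(0.09) = 0.3127
Sum ≈ 2.7347 → 2.735 bits.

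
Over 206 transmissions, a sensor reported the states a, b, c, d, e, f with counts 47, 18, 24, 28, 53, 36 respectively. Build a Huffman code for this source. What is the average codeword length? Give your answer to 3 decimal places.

Probabilities are the counts divided by 206.
Repeatedly combine the two least-probable nodes; the expected code length is the sum of the merged weights.
merge 9/103 + 12/103 → 21/103
merge 14/103 + 18/103 → 32/103
merge 21/103 + 47/206 → 89/206
merge 53/206 + 32/103 → 117/206
merge 89/206 + 117/206 → 1
L = 21/103 + 32/103 + 89/206 + 117/206 + 1 = 259/103 ≈ 2.515 bits/symbol.

2.515 bits/symbol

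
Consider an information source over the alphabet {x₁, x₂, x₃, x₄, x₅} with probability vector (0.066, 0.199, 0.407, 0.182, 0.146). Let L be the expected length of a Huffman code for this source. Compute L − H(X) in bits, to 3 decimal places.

Entropy H = −Σ p log₂ p ≈ 2.1028 bits.
Huffman merges: 33/500+73/500→53/250; 91/500+199/1000→381/1000; 53/250+381/1000→593/1000; 407/1000+593/1000→1. L = 1093/500 ≈ 2.1860.
L − H = 2.1860 − 2.1028 = 0.083 bits.

0.083 bits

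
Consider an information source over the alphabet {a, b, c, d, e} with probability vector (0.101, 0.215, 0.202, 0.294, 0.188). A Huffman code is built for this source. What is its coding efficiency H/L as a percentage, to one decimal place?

98.3%

Entropy H = −Σ p log₂ p ≈ 2.2495 bits.
Huffman merges: 101/1000+47/250→289/1000; 101/500+43/200→417/1000; 289/1000+147/500→583/1000; 417/1000+583/1000→1. L = 2289/1000 ≈ 2.2890.
Efficiency = H/L = 2.2495/2.2890 = 98.3%.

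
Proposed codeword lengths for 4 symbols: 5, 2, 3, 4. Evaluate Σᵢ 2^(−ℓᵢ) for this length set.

With common denominator 2^5 = 32: Σ 2^(−ℓᵢ) = 1/32 + 8/32 + 4/32 + 2/32 = 15/32 = 0.46875.

0.46875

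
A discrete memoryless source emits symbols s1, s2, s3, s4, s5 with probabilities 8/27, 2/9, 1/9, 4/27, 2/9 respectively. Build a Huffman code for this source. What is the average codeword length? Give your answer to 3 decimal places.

2.259 bits/symbol

Repeatedly combine the two least-probable nodes; the expected code length is the sum of the merged weights.
merge 1/9 + 4/27 → 7/27
merge 2/9 + 2/9 → 4/9
merge 7/27 + 8/27 → 5/9
merge 4/9 + 5/9 → 1
L = 7/27 + 4/9 + 5/9 + 1 = 61/27 ≈ 2.259 bits/symbol.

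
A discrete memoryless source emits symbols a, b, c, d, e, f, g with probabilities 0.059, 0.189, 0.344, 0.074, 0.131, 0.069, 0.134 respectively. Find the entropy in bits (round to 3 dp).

2.542 bits

H = −Σ pᵢ log₂ pᵢ.
−0.059·log₂(0.059) = 0.2409
−0.189·log₂(0.189) = 0.4543
−0.344·log₂(0.344) = 0.5296
−0.074·log₂(0.074) = 0.2780
−0.131·log₂(0.131) = 0.3841
−0.069·log₂(0.069) = 0.2662
−0.134·log₂(0.134) = 0.3886
Sum ≈ 2.5416 → 2.542 bits.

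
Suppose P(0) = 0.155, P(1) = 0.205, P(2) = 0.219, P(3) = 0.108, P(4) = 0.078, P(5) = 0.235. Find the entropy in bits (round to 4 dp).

2.4902 bits

H = −Σ pᵢ log₂ pᵢ.
−0.155·log₂(0.155) = 0.4169
−0.205·log₂(0.205) = 0.4687
−0.219·log₂(0.219) = 0.4798
−0.108·log₂(0.108) = 0.3468
−0.078·log₂(0.078) = 0.2871
−0.235·log₂(0.235) = 0.4910
Sum ≈ 2.4902 → 2.4902 bits.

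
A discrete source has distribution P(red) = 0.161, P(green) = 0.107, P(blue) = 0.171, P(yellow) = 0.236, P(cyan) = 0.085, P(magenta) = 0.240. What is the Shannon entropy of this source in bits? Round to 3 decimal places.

2.493 bits

H = −Σ pᵢ log₂ pᵢ.
−0.161·log₂(0.161) = 0.4242
−0.107·log₂(0.107) = 0.3450
−0.171·log₂(0.171) = 0.4357
−0.236·log₂(0.236) = 0.4916
−0.085·log₂(0.085) = 0.3023
−0.240·log₂(0.240) = 0.4941
Sum ≈ 2.4930 → 2.493 bits.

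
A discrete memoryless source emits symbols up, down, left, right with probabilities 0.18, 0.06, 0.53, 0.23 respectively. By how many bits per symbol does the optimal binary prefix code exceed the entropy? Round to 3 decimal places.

0.048 bits

Entropy H = −Σ p log₂ p ≈ 1.6620 bits.
Huffman merges: 3/50+9/50→6/25; 23/100+6/25→47/100; 47/100+53/100→1. L = 171/100 ≈ 1.7100.
L − H = 1.7100 − 1.6620 = 0.048 bits.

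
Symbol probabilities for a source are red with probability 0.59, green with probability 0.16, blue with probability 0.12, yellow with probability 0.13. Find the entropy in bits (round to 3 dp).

H = −Σ pᵢ log₂ pᵢ.
−0.59·log₂(0.59) = 0.4491
−0.16·log₂(0.16) = 0.4230
−0.12·log₂(0.12) = 0.3671
−0.13·log₂(0.13) = 0.3826
Sum ≈ 1.6218 → 1.622 bits.

1.622 bits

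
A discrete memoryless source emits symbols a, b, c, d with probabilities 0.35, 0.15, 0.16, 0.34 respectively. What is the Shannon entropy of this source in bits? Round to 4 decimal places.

H = −Σ pᵢ log₂ pᵢ.
−0.35·log₂(0.35) = 0.5301
−0.15·log₂(0.15) = 0.4105
−0.16·log₂(0.16) = 0.4230
−0.34·log₂(0.34) = 0.5292
Sum ≈ 1.8928 → 1.8928 bits.

1.8928 bits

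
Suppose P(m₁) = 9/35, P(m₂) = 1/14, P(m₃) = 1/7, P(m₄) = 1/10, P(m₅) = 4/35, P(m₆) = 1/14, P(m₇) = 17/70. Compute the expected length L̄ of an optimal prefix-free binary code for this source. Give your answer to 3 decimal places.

2.643 bits/symbol

Repeatedly combine the two least-probable nodes; the expected code length is the sum of the merged weights.
merge 1/14 + 1/14 → 1/7
merge 1/10 + 4/35 → 3/14
merge 1/7 + 1/7 → 2/7
merge 3/14 + 17/70 → 16/35
merge 9/35 + 2/7 → 19/35
merge 16/35 + 19/35 → 1
L = 1/7 + 3/14 + 2/7 + 16/35 + 19/35 + 1 = 37/14 ≈ 2.643 bits/symbol.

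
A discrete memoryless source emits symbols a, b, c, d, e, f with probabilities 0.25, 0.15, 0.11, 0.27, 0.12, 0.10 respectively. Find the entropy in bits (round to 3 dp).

H = −Σ pᵢ log₂ pᵢ.
−0.25·log₂(0.25) = 0.5000
−0.15·log₂(0.15) = 0.4105
−0.11·log₂(0.11) = 0.3503
−0.27·log₂(0.27) = 0.5100
−0.12·log₂(0.12) = 0.3671
−0.10·log₂(0.10) = 0.3322
Sum ≈ 2.4701 → 2.470 bits.

2.470 bits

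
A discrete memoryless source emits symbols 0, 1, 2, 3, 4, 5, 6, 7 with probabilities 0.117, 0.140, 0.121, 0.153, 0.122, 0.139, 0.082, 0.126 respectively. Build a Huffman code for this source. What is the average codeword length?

Repeatedly combine the two least-probable nodes; the expected code length is the sum of the merged weights.
merge 41/500 + 117/1000 → 199/1000
merge 121/1000 + 61/500 → 243/1000
merge 63/500 + 139/1000 → 53/200
merge 7/50 + 153/1000 → 293/1000
merge 199/1000 + 243/1000 → 221/500
merge 53/200 + 293/1000 → 279/500
merge 221/500 + 279/500 → 1
L = 199/1000 + 243/1000 + 53/200 + 293/1000 + 221/500 + 279/500 + 1 = 3 bits/symbol.

3 bits/symbol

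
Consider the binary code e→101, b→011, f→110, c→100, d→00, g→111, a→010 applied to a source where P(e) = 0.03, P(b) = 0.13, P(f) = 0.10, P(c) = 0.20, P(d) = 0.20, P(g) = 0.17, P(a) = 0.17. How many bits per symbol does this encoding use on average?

L̄ = Σ pᵢ·ℓᵢ = 0.03·3 + 0.13·3 + 0.10·3 + 0.20·3 + 0.20·2 + 0.17·3 + 0.17·3 = 2.8 bits/symbol.

2.8 bits/symbol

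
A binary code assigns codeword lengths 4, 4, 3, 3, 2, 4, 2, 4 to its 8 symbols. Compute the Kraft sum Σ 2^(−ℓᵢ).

1

With common denominator 2^4 = 16: Σ 2^(−ℓᵢ) = 1/16 + 1/16 + 2/16 + 2/16 + 4/16 + 1/16 + 4/16 + 1/16 = 16/16 = 1.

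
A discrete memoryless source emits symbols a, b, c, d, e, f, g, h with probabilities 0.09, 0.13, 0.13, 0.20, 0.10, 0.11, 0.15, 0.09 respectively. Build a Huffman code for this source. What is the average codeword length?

2.98 bits/symbol

Repeatedly combine the two least-probable nodes; the expected code length is the sum of the merged weights.
merge 9/100 + 9/100 → 9/50
merge 1/10 + 11/100 → 21/100
merge 13/100 + 13/100 → 13/50
merge 3/20 + 9/50 → 33/100
merge 1/5 + 21/100 → 41/100
merge 13/50 + 33/100 → 59/100
merge 41/100 + 59/100 → 1
L = 9/50 + 21/100 + 13/50 + 33/100 + 41/100 + 59/100 + 1 = 149/50 = 2.98 bits/symbol.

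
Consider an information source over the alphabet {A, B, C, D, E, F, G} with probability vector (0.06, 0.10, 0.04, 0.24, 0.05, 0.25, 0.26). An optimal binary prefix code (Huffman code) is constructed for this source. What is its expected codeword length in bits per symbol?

2.49 bits/symbol

Repeatedly combine the two least-probable nodes; the expected code length is the sum of the merged weights.
merge 1/25 + 1/20 → 9/100
merge 3/50 + 9/100 → 3/20
merge 1/10 + 3/20 → 1/4
merge 6/25 + 1/4 → 49/100
merge 1/4 + 13/50 → 51/100
merge 49/100 + 51/100 → 1
L = 9/100 + 3/20 + 1/4 + 49/100 + 51/100 + 1 = 249/100 = 2.49 bits/symbol.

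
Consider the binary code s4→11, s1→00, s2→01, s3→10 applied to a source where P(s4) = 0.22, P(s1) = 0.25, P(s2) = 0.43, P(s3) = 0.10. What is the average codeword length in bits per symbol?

L̄ = Σ pᵢ·ℓᵢ = 0.22·2 + 0.25·2 + 0.43·2 + 0.10·2 = 2 bits/symbol.

2 bits/symbol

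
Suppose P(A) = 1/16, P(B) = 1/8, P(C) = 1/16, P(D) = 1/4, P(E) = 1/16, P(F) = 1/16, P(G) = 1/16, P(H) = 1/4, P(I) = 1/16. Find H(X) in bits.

2.875 bits

Each probability is a power of 1/2, so log₂(1/p) is an integer.
H = Σ p·log₂(1/p) = 1/16·4 + 1/8·3 + 1/16·4 + 1/4·2 + 1/16·4 + 1/16·4 + 1/16·4 + 1/4·2 + 1/16·4 = 2.875 bits.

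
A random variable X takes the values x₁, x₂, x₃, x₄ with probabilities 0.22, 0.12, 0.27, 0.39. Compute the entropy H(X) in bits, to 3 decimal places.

1.887 bits

H = −Σ pᵢ log₂ pᵢ.
−0.22·log₂(0.22) = 0.4806
−0.12·log₂(0.12) = 0.3671
−0.27·log₂(0.27) = 0.5100
−0.39·log₂(0.39) = 0.5298
Sum ≈ 1.8875 → 1.887 bits.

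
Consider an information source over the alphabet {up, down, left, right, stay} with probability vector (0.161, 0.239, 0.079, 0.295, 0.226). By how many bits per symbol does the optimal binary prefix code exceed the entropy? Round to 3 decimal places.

Entropy H = −Σ p log₂ p ≈ 2.2115 bits.
Huffman merges: 79/1000+161/1000→6/25; 113/500+239/1000→93/200; 6/25+59/200→107/200; 93/200+107/200→1. L = 56/25 ≈ 2.2400.
L − H = 2.2400 − 2.2115 = 0.029 bits.

0.029 bits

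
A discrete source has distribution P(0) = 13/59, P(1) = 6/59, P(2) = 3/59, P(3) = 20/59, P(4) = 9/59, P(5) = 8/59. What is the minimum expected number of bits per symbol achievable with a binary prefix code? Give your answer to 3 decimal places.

Repeatedly combine the two least-probable nodes; the expected code length is the sum of the merged weights.
merge 3/59 + 6/59 → 9/59
merge 8/59 + 9/59 → 17/59
merge 9/59 + 13/59 → 22/59
merge 17/59 + 20/59 → 37/59
merge 22/59 + 37/59 → 1
L = 9/59 + 17/59 + 22/59 + 37/59 + 1 = 144/59 ≈ 2.441 bits/symbol.

2.441 bits/symbol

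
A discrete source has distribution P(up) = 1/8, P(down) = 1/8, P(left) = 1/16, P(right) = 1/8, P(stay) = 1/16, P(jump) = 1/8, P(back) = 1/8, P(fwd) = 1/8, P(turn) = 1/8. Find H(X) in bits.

3.125 bits

Each probability is a power of 1/2, so log₂(1/p) is an integer.
H = Σ p·log₂(1/p) = 1/8·3 + 1/8·3 + 1/16·4 + 1/8·3 + 1/16·4 + 1/8·3 + 1/8·3 + 1/8·3 + 1/8·3 = 3.125 bits.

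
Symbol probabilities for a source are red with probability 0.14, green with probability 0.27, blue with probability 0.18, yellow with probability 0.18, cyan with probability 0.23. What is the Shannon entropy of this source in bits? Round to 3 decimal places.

H = −Σ pᵢ log₂ pᵢ.
−0.14·log₂(0.14) = 0.3971
−0.27·log₂(0.27) = 0.5100
−0.18·log₂(0.18) = 0.4453
−0.18·log₂(0.18) = 0.4453
−0.23·log₂(0.23) = 0.4877
Sum ≈ 2.2854 → 2.285 bits.

2.285 bits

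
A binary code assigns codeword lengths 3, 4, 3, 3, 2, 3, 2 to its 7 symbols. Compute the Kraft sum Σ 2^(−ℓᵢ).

With common denominator 2^4 = 16: Σ 2^(−ℓᵢ) = 2/16 + 1/16 + 2/16 + 2/16 + 4/16 + 2/16 + 4/16 = 17/16 = 1.0625.

1.0625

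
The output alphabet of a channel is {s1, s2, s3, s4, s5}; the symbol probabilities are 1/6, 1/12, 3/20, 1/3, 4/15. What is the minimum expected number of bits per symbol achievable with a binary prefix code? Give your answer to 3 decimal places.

2.233 bits/symbol

Repeatedly combine the two least-probable nodes; the expected code length is the sum of the merged weights.
merge 1/12 + 3/20 → 7/30
merge 1/6 + 7/30 → 2/5
merge 4/15 + 1/3 → 3/5
merge 2/5 + 3/5 → 1
L = 7/30 + 2/5 + 3/5 + 1 = 67/30 ≈ 2.233 bits/symbol.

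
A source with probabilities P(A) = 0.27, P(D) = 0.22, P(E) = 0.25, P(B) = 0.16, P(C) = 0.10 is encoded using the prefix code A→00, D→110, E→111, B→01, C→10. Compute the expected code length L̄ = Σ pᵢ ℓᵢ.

L̄ = Σ pᵢ·ℓᵢ = 0.27·2 + 0.22·3 + 0.25·3 + 0.16·2 + 0.10·2 = 2.47 bits/symbol.

2.47 bits/symbol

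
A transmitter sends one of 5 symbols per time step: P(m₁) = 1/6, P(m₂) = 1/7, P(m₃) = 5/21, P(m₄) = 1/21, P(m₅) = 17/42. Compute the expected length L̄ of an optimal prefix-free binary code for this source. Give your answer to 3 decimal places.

2.143 bits/symbol

Repeatedly combine the two least-probable nodes; the expected code length is the sum of the merged weights.
merge 1/21 + 1/7 → 4/21
merge 1/6 + 4/21 → 5/14
merge 5/21 + 5/14 → 25/42
merge 17/42 + 25/42 → 1
L = 4/21 + 5/14 + 25/42 + 1 = 15/7 ≈ 2.143 bits/symbol.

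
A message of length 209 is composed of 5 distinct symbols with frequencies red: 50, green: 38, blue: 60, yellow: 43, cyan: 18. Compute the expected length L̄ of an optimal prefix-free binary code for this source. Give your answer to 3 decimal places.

2.268 bits/symbol

Probabilities are the counts divided by 209.
Repeatedly combine the two least-probable nodes; the expected code length is the sum of the merged weights.
merge 18/209 + 2/11 → 56/209
merge 43/209 + 50/209 → 93/209
merge 56/209 + 60/209 → 116/209
merge 93/209 + 116/209 → 1
L = 56/209 + 93/209 + 116/209 + 1 = 474/209 ≈ 2.268 bits/symbol.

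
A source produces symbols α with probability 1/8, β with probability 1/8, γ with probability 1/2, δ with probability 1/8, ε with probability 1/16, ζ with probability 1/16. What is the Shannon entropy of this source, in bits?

2.125 bits

Each probability is a power of 1/2, so log₂(1/p) is an integer.
H = Σ p·log₂(1/p) = 1/8·3 + 1/8·3 + 1/2·1 + 1/8·3 + 1/16·4 + 1/16·4 = 2.125 bits.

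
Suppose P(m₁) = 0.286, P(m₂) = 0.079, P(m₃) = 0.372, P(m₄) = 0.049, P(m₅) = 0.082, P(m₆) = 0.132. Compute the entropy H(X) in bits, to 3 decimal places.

2.231 bits

H = −Σ pᵢ log₂ pᵢ.
−0.286·log₂(0.286) = 0.5165
−0.079·log₂(0.079) = 0.2893
−0.372·log₂(0.372) = 0.5307
−0.049·log₂(0.049) = 0.2132
−0.082·log₂(0.082) = 0.2959
−0.132·log₂(0.132) = 0.3856
Sum ≈ 2.2312 → 2.231 bits.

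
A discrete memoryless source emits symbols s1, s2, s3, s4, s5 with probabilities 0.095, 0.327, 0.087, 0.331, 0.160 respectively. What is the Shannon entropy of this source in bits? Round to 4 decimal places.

H = −Σ pᵢ log₂ pᵢ.
−0.095·log₂(0.095) = 0.3226
−0.327·log₂(0.327) = 0.5273
−0.087·log₂(0.087) = 0.3065
−0.331·log₂(0.331) = 0.5280
−0.160·log₂(0.160) = 0.4230
Sum ≈ 2.1074 → 2.1074 bits.

2.1074 bits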